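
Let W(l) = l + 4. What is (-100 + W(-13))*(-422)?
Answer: 45998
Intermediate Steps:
W(l) = 4 + l
(-100 + W(-13))*(-422) = (-100 + (4 - 13))*(-422) = (-100 - 9)*(-422) = -109*(-422) = 45998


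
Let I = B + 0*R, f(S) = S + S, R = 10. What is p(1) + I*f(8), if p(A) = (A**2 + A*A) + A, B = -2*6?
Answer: -189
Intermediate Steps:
B = -12
f(S) = 2*S
p(A) = A + 2*A**2 (p(A) = (A**2 + A**2) + A = 2*A**2 + A = A + 2*A**2)
I = -12 (I = -12 + 0*10 = -12 + 0 = -12)
p(1) + I*f(8) = 1*(1 + 2*1) - 24*8 = 1*(1 + 2) - 12*16 = 1*3 - 192 = 3 - 192 = -189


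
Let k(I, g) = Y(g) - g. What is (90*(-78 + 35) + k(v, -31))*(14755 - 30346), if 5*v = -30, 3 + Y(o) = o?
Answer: 60383943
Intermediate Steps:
Y(o) = -3 + o
v = -6 (v = (⅕)*(-30) = -6)
k(I, g) = -3 (k(I, g) = (-3 + g) - g = -3)
(90*(-78 + 35) + k(v, -31))*(14755 - 30346) = (90*(-78 + 35) - 3)*(14755 - 30346) = (90*(-43) - 3)*(-15591) = (-3870 - 3)*(-15591) = -3873*(-15591) = 60383943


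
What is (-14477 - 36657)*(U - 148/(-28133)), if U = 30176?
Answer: -43409777524504/28133 ≈ -1.5430e+9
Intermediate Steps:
(-14477 - 36657)*(U - 148/(-28133)) = (-14477 - 36657)*(30176 - 148/(-28133)) = -51134*(30176 - 148*(-1/28133)) = -51134*(30176 + 148/28133) = -51134*848941556/28133 = -43409777524504/28133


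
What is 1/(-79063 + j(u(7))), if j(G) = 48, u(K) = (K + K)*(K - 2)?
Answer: -1/79015 ≈ -1.2656e-5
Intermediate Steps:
u(K) = 2*K*(-2 + K) (u(K) = (2*K)*(-2 + K) = 2*K*(-2 + K))
1/(-79063 + j(u(7))) = 1/(-79063 + 48) = 1/(-79015) = -1/79015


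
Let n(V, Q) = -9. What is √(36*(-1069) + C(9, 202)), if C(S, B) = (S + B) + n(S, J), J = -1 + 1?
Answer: I*√38282 ≈ 195.66*I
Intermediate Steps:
J = 0
C(S, B) = -9 + B + S (C(S, B) = (S + B) - 9 = (B + S) - 9 = -9 + B + S)
√(36*(-1069) + C(9, 202)) = √(36*(-1069) + (-9 + 202 + 9)) = √(-38484 + 202) = √(-38282) = I*√38282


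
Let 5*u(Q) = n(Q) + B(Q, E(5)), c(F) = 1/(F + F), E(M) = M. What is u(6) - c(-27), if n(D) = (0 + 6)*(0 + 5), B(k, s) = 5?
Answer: 379/54 ≈ 7.0185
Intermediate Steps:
c(F) = 1/(2*F)
n(D) = 30 (n(D) = 6*5 = 30)
u(Q) = 7 (u(Q) = (30 + 5)/5 = (⅕)*35 = 7)
u(6) - c(-27) = 7 - 1/(2*(-27)) = 7 - (-1)/(2*27) = 7 - 1*(-1/54) = 7 + 1/54 = 379/54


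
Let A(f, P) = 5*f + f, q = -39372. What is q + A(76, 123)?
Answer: -38916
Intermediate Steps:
A(f, P) = 6*f
q + A(76, 123) = -39372 + 6*76 = -39372 + 456 = -38916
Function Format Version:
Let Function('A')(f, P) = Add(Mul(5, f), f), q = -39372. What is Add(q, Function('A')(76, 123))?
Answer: -38916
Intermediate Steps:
Function('A')(f, P) = Mul(6, f)
Add(q, Function('A')(76, 123)) = Add(-39372, Mul(6, 76)) = Add(-39372, 456) = -38916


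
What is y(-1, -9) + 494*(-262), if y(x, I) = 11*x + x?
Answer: -129440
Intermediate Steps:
y(x, I) = 12*x
y(-1, -9) + 494*(-262) = 12*(-1) + 494*(-262) = -12 - 129428 = -129440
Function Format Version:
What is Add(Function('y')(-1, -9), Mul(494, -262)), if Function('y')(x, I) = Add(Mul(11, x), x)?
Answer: -129440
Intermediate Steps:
Function('y')(x, I) = Mul(12, x)
Add(Function('y')(-1, -9), Mul(494, -262)) = Add(Mul(12, -1), Mul(494, -262)) = Add(-12, -129428) = -129440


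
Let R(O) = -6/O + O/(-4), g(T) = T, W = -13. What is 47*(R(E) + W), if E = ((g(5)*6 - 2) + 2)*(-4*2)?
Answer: 88407/40 ≈ 2210.2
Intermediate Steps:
E = -240 (E = ((5*6 - 2) + 2)*(-4*2) = ((30 - 2) + 2)*(-8) = (28 + 2)*(-8) = 30*(-8) = -240)
R(O) = -6/O - O/4 (R(O) = -6/O + O*(-¼) = -6/O - O/4)
47*(R(E) + W) = 47*((-6/(-240) - ¼*(-240)) - 13) = 47*((-6*(-1/240) + 60) - 13) = 47*((1/40 + 60) - 13) = 47*(2401/40 - 13) = 47*(1881/40) = 88407/40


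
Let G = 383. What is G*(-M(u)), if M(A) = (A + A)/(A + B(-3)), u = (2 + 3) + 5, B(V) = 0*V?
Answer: -766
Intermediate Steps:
B(V) = 0
u = 10 (u = 5 + 5 = 10)
M(A) = 2 (M(A) = (A + A)/(A + 0) = (2*A)/A = 2)
G*(-M(u)) = 383*(-1*2) = 383*(-2) = -766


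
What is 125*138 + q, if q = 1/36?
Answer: 621001/36 ≈ 17250.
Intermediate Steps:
q = 1/36 ≈ 0.027778
125*138 + q = 125*138 + 1/36 = 17250 + 1/36 = 621001/36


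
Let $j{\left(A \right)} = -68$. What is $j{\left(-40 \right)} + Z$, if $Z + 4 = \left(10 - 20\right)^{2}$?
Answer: $28$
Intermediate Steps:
$Z = 96$ ($Z = -4 + \left(10 - 20\right)^{2} = -4 + \left(-10\right)^{2} = -4 + 100 = 96$)
$j{\left(-40 \right)} + Z = -68 + 96 = 28$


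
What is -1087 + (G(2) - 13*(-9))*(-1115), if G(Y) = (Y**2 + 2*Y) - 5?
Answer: -134887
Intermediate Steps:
G(Y) = -5 + Y**2 + 2*Y
-1087 + (G(2) - 13*(-9))*(-1115) = -1087 + ((-5 + 2**2 + 2*2) - 13*(-9))*(-1115) = -1087 + ((-5 + 4 + 4) + 117)*(-1115) = -1087 + (3 + 117)*(-1115) = -1087 + 120*(-1115) = -1087 - 133800 = -134887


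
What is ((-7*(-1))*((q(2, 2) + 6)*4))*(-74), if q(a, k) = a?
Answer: -16576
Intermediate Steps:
((-7*(-1))*((q(2, 2) + 6)*4))*(-74) = ((-7*(-1))*((2 + 6)*4))*(-74) = (7*(8*4))*(-74) = (7*32)*(-74) = 224*(-74) = -16576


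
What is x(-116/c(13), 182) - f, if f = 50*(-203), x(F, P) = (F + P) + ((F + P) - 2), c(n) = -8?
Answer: 10541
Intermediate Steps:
x(F, P) = -2 + 2*F + 2*P (x(F, P) = (F + P) + (-2 + F + P) = -2 + 2*F + 2*P)
f = -10150
x(-116/c(13), 182) - f = (-2 + 2*(-116/(-8)) + 2*182) - 1*(-10150) = (-2 + 2*(-116*(-1/8)) + 364) + 10150 = (-2 + 2*(29/2) + 364) + 10150 = (-2 + 29 + 364) + 10150 = 391 + 10150 = 10541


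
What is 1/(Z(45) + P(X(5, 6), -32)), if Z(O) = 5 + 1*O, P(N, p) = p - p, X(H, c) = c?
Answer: 1/50 ≈ 0.020000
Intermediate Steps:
P(N, p) = 0
Z(O) = 5 + O
1/(Z(45) + P(X(5, 6), -32)) = 1/((5 + 45) + 0) = 1/(50 + 0) = 1/50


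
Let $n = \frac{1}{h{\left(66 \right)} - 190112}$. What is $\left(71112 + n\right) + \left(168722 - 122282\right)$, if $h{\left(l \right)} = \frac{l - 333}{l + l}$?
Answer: $\frac{983324478340}{8365017} \approx 1.1755 \cdot 10^{5}$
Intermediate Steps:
$h{\left(l \right)} = \frac{-333 + l}{2 l}$
$n = - \frac{44}{8365017}$ ($n = \frac{1}{\frac{-333 + 66}{2 \cdot 66} - 190112} = \frac{1}{\frac{1}{2} \cdot \frac{1}{66} \left(-267\right) - 190112} = \frac{1}{- \frac{89}{44} - 190112} = \frac{1}{- \frac{8365017}{44}} = - \frac{44}{8365017} \approx -5.26 \cdot 10^{-6}$)
$\left(71112 + n\right) + \left(168722 - 122282\right) = \left(71112 - \frac{44}{8365017}\right) + \left(168722 - 122282\right) = \frac{594853088860}{8365017} + \left(168722 - 122282\right) = \frac{594853088860}{8365017} + 46440 = \frac{983324478340}{8365017}$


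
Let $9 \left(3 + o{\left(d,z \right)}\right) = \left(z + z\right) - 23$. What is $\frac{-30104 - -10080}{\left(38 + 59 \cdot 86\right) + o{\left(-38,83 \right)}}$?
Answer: $- \frac{45054}{11531} \approx -3.9072$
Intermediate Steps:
$o{\left(d,z \right)} = - \frac{50}{9} + \frac{2 z}{9}$ ($o{\left(d,z \right)} = -3 + \frac{\left(z + z\right) - 23}{9} = -3 + \frac{2 z - 23}{9} = -3 + \frac{-23 + 2 z}{9} = -3 + \left(- \frac{23}{9} + \frac{2 z}{9}\right) = - \frac{50}{9} + \frac{2 z}{9}$)
$\frac{-30104 - -10080}{\left(38 + 59 \cdot 86\right) + o{\left(-38,83 \right)}} = \frac{-30104 - -10080}{\left(38 + 59 \cdot 86\right) + \left(- \frac{50}{9} + \frac{2}{9} \cdot 83\right)} = \frac{-30104 + 10080}{\left(38 + 5074\right) + \left(- \frac{50}{9} + \frac{166}{9}\right)} = - \frac{20024}{5112 + \frac{116}{9}} = - \frac{20024}{\frac{46124}{9}} = \left(-20024\right) \frac{9}{46124} = - \frac{45054}{11531}$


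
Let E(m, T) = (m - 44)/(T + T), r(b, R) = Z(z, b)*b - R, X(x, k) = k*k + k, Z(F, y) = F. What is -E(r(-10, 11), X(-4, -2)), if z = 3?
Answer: 85/4 ≈ 21.250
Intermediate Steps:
X(x, k) = k + k² (X(x, k) = k² + k = k + k²)
r(b, R) = -R + 3*b (r(b, R) = 3*b - R = -R + 3*b)
E(m, T) = (-44 + m)/(2*T) (E(m, T) = (-44 + m)/((2*T)) = (-44 + m)*(1/(2*T)) = (-44 + m)/(2*T))
-E(r(-10, 11), X(-4, -2)) = -(-44 + (-1*11 + 3*(-10)))/(2*((-2*(1 - 2)))) = -(-44 + (-11 - 30))/(2*((-2*(-1)))) = -(-44 - 41)/(2*2) = -(-85)/(2*2) = -1*(-85/4) = 85/4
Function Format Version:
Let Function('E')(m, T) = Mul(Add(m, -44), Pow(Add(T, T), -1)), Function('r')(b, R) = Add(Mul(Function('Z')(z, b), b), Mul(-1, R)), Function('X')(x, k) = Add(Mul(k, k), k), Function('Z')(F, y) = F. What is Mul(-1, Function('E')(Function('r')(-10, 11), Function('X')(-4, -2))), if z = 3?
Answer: Rational(85, 4) ≈ 21.250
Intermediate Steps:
Function('X')(x, k) = Add(k, Pow(k, 2)) (Function('X')(x, k) = Add(Pow(k, 2), k) = Add(k, Pow(k, 2)))
Function('r')(b, R) = Add(Mul(-1, R), Mul(3, b)) (Function('r')(b, R) = Add(Mul(3, b), Mul(-1, R)) = Add(Mul(-1, R), Mul(3, b)))
Function('E')(m, T) = Mul(Rational(1, 2), Pow(T, -1), Add(-44, m)) (Function('E')(m, T) = Mul(Add(-44, m), Pow(Mul(2, T), -1)) = Mul(Add(-44, m), Mul(Rational(1, 2), Pow(T, -1))) = Mul(Rational(1, 2), Pow(T, -1), Add(-44, m)))
Mul(-1, Function('E')(Function('r')(-10, 11), Function('X')(-4, -2))) = Mul(-1, Mul(Rational(1, 2), Pow(Mul(-2, Add(1, -2)), -1), Add(-44, Add(Mul(-1, 11), Mul(3, -10))))) = Mul(-1, Mul(Rational(1, 2), Pow(Mul(-2, -1), -1), Add(-44, Add(-11, -30)))) = Mul(-1, Mul(Rational(1, 2), Pow(2, -1), Add(-44, -41))) = Mul(-1, Mul(Rational(1, 2), Rational(1, 2), -85)) = Mul(-1, Rational(-85, 4)) = Rational(85, 4)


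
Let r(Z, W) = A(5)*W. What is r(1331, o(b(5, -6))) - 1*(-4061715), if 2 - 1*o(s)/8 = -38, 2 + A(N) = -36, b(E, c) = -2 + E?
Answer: 4049555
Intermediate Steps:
A(N) = -38 (A(N) = -2 - 36 = -38)
o(s) = 320 (o(s) = 16 - 8*(-38) = 16 + 304 = 320)
r(Z, W) = -38*W
r(1331, o(b(5, -6))) - 1*(-4061715) = -38*320 - 1*(-4061715) = -12160 + 4061715 = 4049555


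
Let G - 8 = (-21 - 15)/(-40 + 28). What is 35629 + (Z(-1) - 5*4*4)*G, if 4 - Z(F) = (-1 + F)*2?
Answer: 34837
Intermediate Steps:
G = 11 (G = 8 + (-21 - 15)/(-40 + 28) = 8 - 36/(-12) = 8 - 36*(-1/12) = 8 + 3 = 11)
Z(F) = 6 - 2*F (Z(F) = 4 - (-1 + F)*2 = 4 - (-2 + 2*F) = 4 + (2 - 2*F) = 6 - 2*F)
35629 + (Z(-1) - 5*4*4)*G = 35629 + ((6 - 2*(-1)) - 5*4*4)*11 = 35629 + ((6 + 2) - 20*4)*11 = 35629 + (8 - 80)*11 = 35629 - 72*11 = 35629 - 792 = 34837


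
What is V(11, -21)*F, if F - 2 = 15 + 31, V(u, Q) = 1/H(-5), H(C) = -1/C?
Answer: 240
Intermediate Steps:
V(u, Q) = 5 (V(u, Q) = 1/(-1/(-5)) = 1/(-1*(-⅕)) = 1/(⅕) = 5)
F = 48 (F = 2 + (15 + 31) = 2 + 46 = 48)
V(11, -21)*F = 5*48 = 240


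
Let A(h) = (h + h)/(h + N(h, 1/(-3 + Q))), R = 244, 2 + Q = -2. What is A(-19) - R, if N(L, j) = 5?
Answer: -1689/7 ≈ -241.29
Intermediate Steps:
Q = -4 (Q = -2 - 2 = -4)
A(h) = 2*h/(5 + h) (A(h) = (h + h)/(h + 5) = (2*h)/(5 + h) = 2*h/(5 + h))
A(-19) - R = 2*(-19)/(5 - 19) - 1*244 = 2*(-19)/(-14) - 244 = 2*(-19)*(-1/14) - 244 = 19/7 - 244 = -1689/7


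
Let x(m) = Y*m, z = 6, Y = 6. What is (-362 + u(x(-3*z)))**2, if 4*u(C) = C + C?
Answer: 173056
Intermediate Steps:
x(m) = 6*m
u(C) = C/2 (u(C) = (C + C)/4 = (2*C)/4 = C/2)
(-362 + u(x(-3*z)))**2 = (-362 + (6*(-3*6))/2)**2 = (-362 + (6*(-18))/2)**2 = (-362 + (1/2)*(-108))**2 = (-362 - 54)**2 = (-416)**2 = 173056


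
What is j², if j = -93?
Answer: 8649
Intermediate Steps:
j² = (-93)² = 8649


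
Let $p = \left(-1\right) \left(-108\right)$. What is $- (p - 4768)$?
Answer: $4660$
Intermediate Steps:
$p = 108$
$- (p - 4768) = - (108 - 4768) = \left(-1\right) \left(-4660\right) = 4660$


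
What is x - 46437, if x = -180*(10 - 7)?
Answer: -46977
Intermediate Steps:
x = -540 (x = -180*3 = -36*15 = -540)
x - 46437 = -540 - 46437 = -46977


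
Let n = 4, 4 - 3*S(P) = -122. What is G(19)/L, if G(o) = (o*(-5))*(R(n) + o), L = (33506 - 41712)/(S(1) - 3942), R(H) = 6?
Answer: -4631250/4103 ≈ -1128.7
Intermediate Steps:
S(P) = 42 (S(P) = 4/3 - ⅓*(-122) = 4/3 + 122/3 = 42)
L = 4103/1950 (L = (33506 - 41712)/(42 - 3942) = -8206/(-3900) = -8206*(-1/3900) = 4103/1950 ≈ 2.1041)
G(o) = -5*o*(6 + o) (G(o) = (o*(-5))*(6 + o) = (-5*o)*(6 + o) = -5*o*(6 + o))
G(19)/L = (-5*19*(6 + 19))/(4103/1950) = -5*19*25*(1950/4103) = -2375*1950/4103 = -4631250/4103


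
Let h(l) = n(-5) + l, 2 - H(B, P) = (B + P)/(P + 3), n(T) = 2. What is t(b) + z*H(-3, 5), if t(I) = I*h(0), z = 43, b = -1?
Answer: 293/4 ≈ 73.250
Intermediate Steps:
H(B, P) = 2 - (B + P)/(3 + P) (H(B, P) = 2 - (B + P)/(P + 3) = 2 - (B + P)/(3 + P))
h(l) = 2 + l
t(I) = 2*I (t(I) = I*(2 + 0) = I*2 = 2*I)
t(b) + z*H(-3, 5) = 2*(-1) + 43*((6 + 5 - 1*(-3))/(3 + 5)) = -2 + 43*((6 + 5 + 3)/8) = -2 + 43*((⅛)*14) = -2 + 43*(7/4) = -2 + 301/4 = 293/4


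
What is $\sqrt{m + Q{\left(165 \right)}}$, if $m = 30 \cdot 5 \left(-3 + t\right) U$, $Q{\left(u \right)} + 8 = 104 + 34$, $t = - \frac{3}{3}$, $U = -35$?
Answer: $\sqrt{21130} \approx 145.36$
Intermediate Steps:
$t = -1$ ($t = \left(-3\right) \frac{1}{3} = -1$)
$Q{\left(u \right)} = 130$ ($Q{\left(u \right)} = -8 + \left(104 + 34\right) = -8 + 138 = 130$)
$m = 21000$ ($m = 30 \cdot 5 \left(-3 - 1\right) \left(-35\right) = 30 \cdot 5 \left(-4\right) \left(-35\right) = 30 \left(-20\right) \left(-35\right) = \left(-600\right) \left(-35\right) = 21000$)
$\sqrt{m + Q{\left(165 \right)}} = \sqrt{21000 + 130} = \sqrt{21130}$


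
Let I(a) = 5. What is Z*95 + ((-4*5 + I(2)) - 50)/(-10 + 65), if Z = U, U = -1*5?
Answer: -5238/11 ≈ -476.18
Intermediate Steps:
U = -5
Z = -5
Z*95 + ((-4*5 + I(2)) - 50)/(-10 + 65) = -5*95 + ((-4*5 + 5) - 50)/(-10 + 65) = -475 + ((-20 + 5) - 50)/55 = -475 + (-15 - 50)*(1/55) = -475 - 65*1/55 = -475 - 13/11 = -5238/11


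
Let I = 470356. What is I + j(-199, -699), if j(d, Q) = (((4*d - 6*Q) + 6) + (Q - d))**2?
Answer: 8903572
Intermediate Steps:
j(d, Q) = (6 - 5*Q + 3*d)**2 (j(d, Q) = (((-6*Q + 4*d) + 6) + (Q - d))**2 = ((6 - 6*Q + 4*d) + (Q - d))**2 = (6 - 5*Q + 3*d)**2)
I + j(-199, -699) = 470356 + (6 - 5*(-699) + 3*(-199))**2 = 470356 + (6 + 3495 - 597)**2 = 470356 + 2904**2 = 470356 + 8433216 = 8903572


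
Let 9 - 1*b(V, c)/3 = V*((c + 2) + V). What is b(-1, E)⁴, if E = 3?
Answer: 2313441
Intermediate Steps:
b(V, c) = 27 - 3*V*(2 + V + c) (b(V, c) = 27 - 3*V*((c + 2) + V) = 27 - 3*V*((2 + c) + V) = 27 - 3*V*(2 + V + c))
b(-1, E)⁴ = (27 - 6*(-1) - 3*(-1)² - 3*(-1)*3)⁴ = (27 + 6 - 3*1 + 9)⁴ = (27 + 6 - 3 + 9)⁴ = 39⁴ = 2313441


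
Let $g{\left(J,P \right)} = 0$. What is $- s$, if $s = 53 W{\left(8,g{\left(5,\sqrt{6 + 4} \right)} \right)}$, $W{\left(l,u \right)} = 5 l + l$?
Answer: $-2544$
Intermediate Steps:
$W{\left(l,u \right)} = 6 l$
$s = 2544$ ($s = 53 \cdot 6 \cdot 8 = 53 \cdot 48 = 2544$)
$- s = \left(-1\right) 2544 = -2544$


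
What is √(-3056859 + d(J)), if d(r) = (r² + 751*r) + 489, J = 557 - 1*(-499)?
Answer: I*√1148178 ≈ 1071.5*I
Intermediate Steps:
J = 1056 (J = 557 + 499 = 1056)
d(r) = 489 + r² + 751*r
√(-3056859 + d(J)) = √(-3056859 + (489 + 1056² + 751*1056)) = √(-3056859 + (489 + 1115136 + 793056)) = √(-3056859 + 1908681) = √(-1148178) = I*√1148178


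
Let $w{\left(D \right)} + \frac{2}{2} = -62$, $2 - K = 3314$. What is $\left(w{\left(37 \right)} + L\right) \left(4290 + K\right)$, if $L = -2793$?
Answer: $-2793168$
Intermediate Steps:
$K = -3312$ ($K = 2 - 3314 = -3312$)
$w{\left(D \right)} = -63$ ($w{\left(D \right)} = -1 - 62 = -63$)
$\left(w{\left(37 \right)} + L\right) \left(4290 + K\right) = \left(-63 - 2793\right) \left(4290 - 3312\right) = \left(-2856\right) 978 = -2793168$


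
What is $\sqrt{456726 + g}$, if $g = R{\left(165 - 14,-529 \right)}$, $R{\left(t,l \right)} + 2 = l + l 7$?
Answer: $2 \sqrt{113123} \approx 672.67$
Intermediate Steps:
$R{\left(t,l \right)} = -2 + 8 l$ ($R{\left(t,l \right)} = -2 + \left(l + l 7\right) = -2 + \left(l + 7 l\right) = -2 + 8 l$)
$g = -4234$ ($g = -2 + 8 \left(-529\right) = -2 - 4232 = -4234$)
$\sqrt{456726 + g} = \sqrt{456726 - 4234} = \sqrt{452492} = 2 \sqrt{113123}$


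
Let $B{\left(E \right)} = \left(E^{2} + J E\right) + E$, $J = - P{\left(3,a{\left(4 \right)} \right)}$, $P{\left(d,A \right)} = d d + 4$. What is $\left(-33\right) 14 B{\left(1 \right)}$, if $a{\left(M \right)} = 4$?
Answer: $5082$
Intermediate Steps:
$P{\left(d,A \right)} = 4 + d^{2}$ ($P{\left(d,A \right)} = d^{2} + 4 = 4 + d^{2}$)
$J = -13$ ($J = - (4 + 3^{2}) = - (4 + 9) = \left(-1\right) 13 = -13$)
$B{\left(E \right)} = E^{2} - 12 E$ ($B{\left(E \right)} = \left(E^{2} - 13 E\right) + E = E^{2} - 12 E$)
$\left(-33\right) 14 B{\left(1 \right)} = \left(-33\right) 14 \cdot 1 \left(-12 + 1\right) = - 462 \cdot 1 \left(-11\right) = \left(-462\right) \left(-11\right) = 5082$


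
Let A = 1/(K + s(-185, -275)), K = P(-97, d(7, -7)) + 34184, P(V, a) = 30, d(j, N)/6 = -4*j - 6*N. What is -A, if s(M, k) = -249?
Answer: -1/33965 ≈ -2.9442e-5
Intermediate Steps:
d(j, N) = -36*N - 24*j (d(j, N) = 6*(-4*j - 6*N) = 6*(-6*N - 4*j) = -36*N - 24*j)
K = 34214 (K = 30 + 34184 = 34214)
A = 1/33965 (A = 1/(34214 - 249) = 1/33965 ≈ 2.9442e-5)
-A = -1*1/33965 = -1/33965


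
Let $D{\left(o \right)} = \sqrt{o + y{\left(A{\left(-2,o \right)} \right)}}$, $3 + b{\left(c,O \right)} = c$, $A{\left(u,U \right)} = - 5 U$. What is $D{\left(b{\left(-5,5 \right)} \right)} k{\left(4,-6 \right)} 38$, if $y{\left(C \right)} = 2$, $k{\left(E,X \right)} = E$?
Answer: $152 i \sqrt{6} \approx 372.32 i$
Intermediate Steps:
$b{\left(c,O \right)} = -3 + c$
$D{\left(o \right)} = \sqrt{2 + o}$ ($D{\left(o \right)} = \sqrt{o + 2} = \sqrt{2 + o}$)
$D{\left(b{\left(-5,5 \right)} \right)} k{\left(4,-6 \right)} 38 = \sqrt{2 - 8} \cdot 4 \cdot 38 = \sqrt{-6} \cdot 4 \cdot 38 = i \sqrt{6} \cdot 4 \cdot 38 = 4 i \sqrt{6} \cdot 38 = 152 i \sqrt{6}$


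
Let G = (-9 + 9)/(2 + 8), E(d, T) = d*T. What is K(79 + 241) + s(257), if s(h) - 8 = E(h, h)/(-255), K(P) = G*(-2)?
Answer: -64009/255 ≈ -251.02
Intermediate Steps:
E(d, T) = T*d
G = 0 (G = 0/10 = 0*(⅒) = 0)
K(P) = 0 (K(P) = 0*(-2) = 0)
s(h) = 8 - h²/255 (s(h) = 8 + (h*h)/(-255) = 8 + h²*(-1/255) = 8 - h²/255)
K(79 + 241) + s(257) = 0 + (8 - 1/255*257²) = 0 + (8 - 1/255*66049) = 0 + (8 - 66049/255) = 0 - 64009/255 = -64009/255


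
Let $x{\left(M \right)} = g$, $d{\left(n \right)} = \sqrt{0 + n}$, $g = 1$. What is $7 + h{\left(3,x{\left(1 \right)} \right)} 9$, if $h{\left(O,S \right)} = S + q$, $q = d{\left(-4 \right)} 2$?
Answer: $16 + 36 i \approx 16.0 + 36.0 i$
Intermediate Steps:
$d{\left(n \right)} = \sqrt{n}$
$x{\left(M \right)} = 1$
$q = 4 i$ ($q = \sqrt{-4} \cdot 2 = 2 i 2 = 4 i \approx 4.0 i$)
$h{\left(O,S \right)} = S + 4 i$
$7 + h{\left(3,x{\left(1 \right)} \right)} 9 = 7 + \left(1 + 4 i\right) 9 = 7 + \left(9 + 36 i\right) = 16 + 36 i$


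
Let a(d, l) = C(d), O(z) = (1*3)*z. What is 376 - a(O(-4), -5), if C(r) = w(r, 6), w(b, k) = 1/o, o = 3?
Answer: 1127/3 ≈ 375.67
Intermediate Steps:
O(z) = 3*z
w(b, k) = 1/3
C(r) = 1/3
a(d, l) = 1/3
376 - a(O(-4), -5) = 376 - 1*1/3 = 376 - 1/3 = 1127/3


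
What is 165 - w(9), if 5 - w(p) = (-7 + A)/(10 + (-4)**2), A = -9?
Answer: 2072/13 ≈ 159.38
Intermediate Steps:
w(p) = 73/13 (w(p) = 5 - (-7 - 9)/(10 + (-4)**2) = 5 - (-16)/(10 + 16) = 5 - (-16)/26 = 5 - 1*(-8/13) = 5 + 8/13 = 73/13)
165 - w(9) = 165 - 1*73/13 = 165 - 73/13 = 2072/13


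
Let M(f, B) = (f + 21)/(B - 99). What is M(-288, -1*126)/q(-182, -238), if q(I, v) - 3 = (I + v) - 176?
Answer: -89/44475 ≈ -0.0020011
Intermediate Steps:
q(I, v) = -173 + I + v (q(I, v) = 3 + ((I + v) - 176) = 3 + (-176 + I + v) = -173 + I + v)
M(f, B) = (21 + f)/(-99 + B)
M(-288, -1*126)/q(-182, -238) = ((21 - 288)/(-99 - 1*126))/(-173 - 182 - 238) = (-267/(-99 - 126))/(-593) = (-267/(-225))*(-1/593) = -1/225*(-267)*(-1/593) = (89/75)*(-1/593) = -89/44475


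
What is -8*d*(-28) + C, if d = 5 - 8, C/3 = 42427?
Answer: 126609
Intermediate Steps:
C = 127281 (C = 3*42427 = 127281)
d = -3
-8*d*(-28) + C = -8*(-3)*(-28) + 127281 = 24*(-28) + 127281 = -672 + 127281 = 126609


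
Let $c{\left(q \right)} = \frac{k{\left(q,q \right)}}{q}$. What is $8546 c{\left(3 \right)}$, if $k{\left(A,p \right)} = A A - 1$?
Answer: $\frac{68368}{3} \approx 22789.0$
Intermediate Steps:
$k{\left(A,p \right)} = -1 + A^{2}$ ($k{\left(A,p \right)} = A^{2} - 1 = -1 + A^{2}$)
$c{\left(q \right)} = \frac{-1 + q^{2}}{q}$
$8546 c{\left(3 \right)} = 8546 \left(3 - \frac{1}{3}\right) = 8546 \cdot \frac{8}{3} = \frac{68368}{3}$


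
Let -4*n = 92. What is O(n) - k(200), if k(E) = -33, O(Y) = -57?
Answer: -24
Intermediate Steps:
n = -23 (n = -1/4*92 = -23)
O(n) - k(200) = -57 - 1*(-33) = -57 + 33 = -24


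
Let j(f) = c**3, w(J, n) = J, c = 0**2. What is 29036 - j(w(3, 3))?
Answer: 29036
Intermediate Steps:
c = 0
j(f) = 0 (j(f) = 0**3 = 0)
29036 - j(w(3, 3)) = 29036 - 1*0 = 29036 + 0 = 29036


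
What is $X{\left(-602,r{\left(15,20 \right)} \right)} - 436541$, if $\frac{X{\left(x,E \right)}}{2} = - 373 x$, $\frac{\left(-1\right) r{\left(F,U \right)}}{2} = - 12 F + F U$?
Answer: $12551$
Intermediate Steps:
$r{\left(F,U \right)} = 24 F - 2 F U$ ($r{\left(F,U \right)} = - 2 \left(- 12 F + F U\right) = 24 F - 2 F U$)
$X{\left(x,E \right)} = - 746 x$ ($X{\left(x,E \right)} = 2 \left(- 373 x\right) = - 746 x$)
$X{\left(-602,r{\left(15,20 \right)} \right)} - 436541 = \left(-746\right) \left(-602\right) - 436541 = 449092 - 436541 = 12551$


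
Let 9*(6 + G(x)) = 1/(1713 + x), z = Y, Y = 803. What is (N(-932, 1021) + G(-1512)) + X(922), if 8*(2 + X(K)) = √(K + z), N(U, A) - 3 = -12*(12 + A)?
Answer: -22433408/1809 + 5*√69/8 ≈ -12396.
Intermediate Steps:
z = 803
N(U, A) = -141 - 12*A (N(U, A) = 3 - 12*(12 + A) = 3 + (-144 - 12*A) = -141 - 12*A)
X(K) = -2 + √(803 + K)/8 (X(K) = -2 + √(K + 803)/8 = -2 + √(803 + K)/8)
G(x) = -6 + 1/(9*(1713 + x))
(N(-932, 1021) + G(-1512)) + X(922) = ((-141 - 12*1021) + (-92501 - 54*(-1512))/(9*(1713 - 1512))) + (-2 + √(803 + 922)/8) = ((-141 - 12252) + (⅑)*(-92501 + 81648)/201) + (-2 + √1725/8) = (-12393 + (⅑)*(1/201)*(-10853)) + (-2 + (5*√69)/8) = (-12393 - 10853/1809) + (-2 + 5*√69/8) = -22429790/1809 + (-2 + 5*√69/8) = -22433408/1809 + 5*√69/8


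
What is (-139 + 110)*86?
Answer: -2494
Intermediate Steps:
(-139 + 110)*86 = -29*86 = -2494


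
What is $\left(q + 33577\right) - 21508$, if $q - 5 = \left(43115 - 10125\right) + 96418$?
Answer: $141482$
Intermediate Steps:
$q = 129413$ ($q = 5 + \left(\left(43115 - 10125\right) + 96418\right) = 5 + \left(32990 + 96418\right) = 5 + 129408 = 129413$)
$\left(q + 33577\right) - 21508 = \left(129413 + 33577\right) - 21508 = 162990 - 21508 = 141482$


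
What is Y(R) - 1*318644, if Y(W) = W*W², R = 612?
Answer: 228902284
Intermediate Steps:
Y(W) = W³
Y(R) - 1*318644 = 612³ - 1*318644 = 229220928 - 318644 = 228902284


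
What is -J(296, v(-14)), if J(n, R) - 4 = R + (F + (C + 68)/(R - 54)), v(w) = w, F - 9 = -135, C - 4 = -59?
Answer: 9261/68 ≈ 136.19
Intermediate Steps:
C = -55 (C = 4 - 59 = -55)
F = -126 (F = 9 - 135 = -126)
J(n, R) = -122 + R + 13/(-54 + R) (J(n, R) = 4 + (R + (-126 + (-55 + 68)/(R - 54))) = 4 + (R + (-126 + 13/(-54 + R))) = 4 + (-126 + R + 13/(-54 + R)) = -122 + R + 13/(-54 + R))
-J(296, v(-14)) = -(6601 + (-14)**2 - 176*(-14))/(-54 - 14) = -(6601 + 196 + 2464)/(-68) = -(-1)*9261/68 = -1*(-9261/68) = 9261/68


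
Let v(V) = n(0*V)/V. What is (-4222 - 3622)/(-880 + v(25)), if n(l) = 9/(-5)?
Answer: 980500/110009 ≈ 8.9129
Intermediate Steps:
n(l) = -9/5 (n(l) = 9*(-⅕) = -9/5)
v(V) = -9/(5*V)
(-4222 - 3622)/(-880 + v(25)) = (-4222 - 3622)/(-880 - 9/5/25) = -7844/(-880 - 9/5*1/25) = -7844/(-880 - 9/125) = -7844/(-110009/125) = -7844*(-125/110009) = 980500/110009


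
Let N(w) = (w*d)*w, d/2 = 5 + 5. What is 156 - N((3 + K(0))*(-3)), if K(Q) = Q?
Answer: -1464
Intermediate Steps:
d = 20 (d = 2*(5 + 5) = 2*10 = 20)
N(w) = 20*w**2 (N(w) = (w*20)*w = (20*w)*w = 20*w**2)
156 - N((3 + K(0))*(-3)) = 156 - 20*((3 + 0)*(-3))**2 = 156 - 20*(3*(-3))**2 = 156 - 20*(-9)**2 = 156 - 20*81 = 156 - 1*1620 = 156 - 1620 = -1464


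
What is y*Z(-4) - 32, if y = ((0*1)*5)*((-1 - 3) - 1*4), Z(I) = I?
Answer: -32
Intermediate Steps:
y = 0 (y = (0*5)*(-4 - 4) = 0*(-8) = 0)
y*Z(-4) - 32 = 0*(-4) - 32 = 0 - 32 = -32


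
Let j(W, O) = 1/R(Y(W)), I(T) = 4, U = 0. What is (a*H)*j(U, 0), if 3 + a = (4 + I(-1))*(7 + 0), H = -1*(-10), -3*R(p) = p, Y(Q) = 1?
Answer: -1590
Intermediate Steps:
R(p) = -p/3
j(W, O) = -3 (j(W, O) = 1/(-⅓*1) = 1/(-⅓) = -3)
H = 10
a = 53 (a = -3 + (4 + 4)*(7 + 0) = -3 + 8*7 = -3 + 56 = 53)
(a*H)*j(U, 0) = (53*10)*(-3) = 530*(-3) = -1590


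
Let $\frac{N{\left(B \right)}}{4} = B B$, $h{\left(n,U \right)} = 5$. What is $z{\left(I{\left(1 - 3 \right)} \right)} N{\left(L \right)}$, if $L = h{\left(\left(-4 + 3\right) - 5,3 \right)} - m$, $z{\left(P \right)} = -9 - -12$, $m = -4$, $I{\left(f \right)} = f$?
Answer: $972$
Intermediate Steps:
$z{\left(P \right)} = 3$ ($z{\left(P \right)} = -9 + 12 = 3$)
$L = 9$ ($L = 5 - -4 = 5 + 4 = 9$)
$N{\left(B \right)} = 4 B^{2}$ ($N{\left(B \right)} = 4 B B = 4 B^{2}$)
$z{\left(I{\left(1 - 3 \right)} \right)} N{\left(L \right)} = 3 \cdot 4 \cdot 9^{2} = 3 \cdot 4 \cdot 81 = 3 \cdot 324 = 972$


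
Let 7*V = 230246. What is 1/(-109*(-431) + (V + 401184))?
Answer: 7/3367387 ≈ 2.0788e-6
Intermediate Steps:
V = 230246/7 (V = (⅐)*230246 = 230246/7 ≈ 32892.)
1/(-109*(-431) + (V + 401184)) = 1/(-109*(-431) + (230246/7 + 401184)) = 1/(46979 + 3038534/7) = 1/(3367387/7) = 7/3367387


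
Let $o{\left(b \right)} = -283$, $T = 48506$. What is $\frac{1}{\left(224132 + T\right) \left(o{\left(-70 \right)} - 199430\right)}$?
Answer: $- \frac{1}{54449352894} \approx -1.8366 \cdot 10^{-11}$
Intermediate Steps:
$\frac{1}{\left(224132 + T\right) \left(o{\left(-70 \right)} - 199430\right)} = \frac{1}{\left(224132 + 48506\right) \left(-283 - 199430\right)} = \frac{1}{272638 \left(-199713\right)} = \frac{1}{-54449352894} = - \frac{1}{54449352894}$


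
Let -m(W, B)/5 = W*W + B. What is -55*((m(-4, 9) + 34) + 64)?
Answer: 1485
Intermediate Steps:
m(W, B) = -5*B - 5*W² (m(W, B) = -5*(W*W + B) = -5*(W² + B) = -5*(B + W²) = -5*B - 5*W²)
-55*((m(-4, 9) + 34) + 64) = -55*(((-5*9 - 5*(-4)²) + 34) + 64) = -55*(((-45 - 5*16) + 34) + 64) = -55*(((-45 - 80) + 34) + 64) = -55*((-125 + 34) + 64) = -55*(-91 + 64) = -55*(-27) = 1485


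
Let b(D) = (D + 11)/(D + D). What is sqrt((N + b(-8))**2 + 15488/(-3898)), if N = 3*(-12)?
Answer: sqrt(1269582975505)/31184 ≈ 36.133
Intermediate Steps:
N = -36
b(D) = (11 + D)/(2*D) (b(D) = (11 + D)/((2*D)) = (11 + D)*(1/(2*D)) = (11 + D)/(2*D))
sqrt((N + b(-8))**2 + 15488/(-3898)) = sqrt((-36 + (1/2)*(11 - 8)/(-8))**2 + 15488/(-3898)) = sqrt((-36 + (1/2)*(-1/8)*3)**2 + 15488*(-1/3898)) = sqrt((-36 - 3/16)**2 - 7744/1949) = sqrt((-579/16)**2 - 7744/1949) = sqrt(335241/256 - 7744/1949) = sqrt(651402245/498944) = sqrt(1269582975505)/31184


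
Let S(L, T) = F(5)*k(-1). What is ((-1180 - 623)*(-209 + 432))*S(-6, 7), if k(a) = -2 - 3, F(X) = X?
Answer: 10051725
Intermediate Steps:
k(a) = -5
S(L, T) = -25 (S(L, T) = 5*(-5) = -25)
((-1180 - 623)*(-209 + 432))*S(-6, 7) = ((-1180 - 623)*(-209 + 432))*(-25) = -1803*223*(-25) = -402069*(-25) = 10051725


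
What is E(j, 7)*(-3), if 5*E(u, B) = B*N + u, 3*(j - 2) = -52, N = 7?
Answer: -101/5 ≈ -20.200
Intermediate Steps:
j = -46/3 (j = 2 + (1/3)*(-52) = 2 - 52/3 = -46/3 ≈ -15.333)
E(u, B) = u/5 + 7*B/5 (E(u, B) = (B*7 + u)/5 = (7*B + u)/5 = (u + 7*B)/5 = u/5 + 7*B/5)
E(j, 7)*(-3) = ((1/5)*(-46/3) + (7/5)*7)*(-3) = (-46/15 + 49/5)*(-3) = (101/15)*(-3) = -101/5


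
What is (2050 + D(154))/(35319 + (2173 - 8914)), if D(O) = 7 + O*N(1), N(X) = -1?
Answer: 173/2598 ≈ 0.066590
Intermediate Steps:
D(O) = 7 - O (D(O) = 7 + O*(-1) = 7 - O)
(2050 + D(154))/(35319 + (2173 - 8914)) = (2050 + (7 - 1*154))/(35319 + (2173 - 8914)) = (2050 + (7 - 154))/(35319 - 6741) = (2050 - 147)/28578 = 1903*(1/28578) = 173/2598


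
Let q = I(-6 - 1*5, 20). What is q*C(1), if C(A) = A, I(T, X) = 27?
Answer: 27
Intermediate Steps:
q = 27
q*C(1) = 27*1 = 27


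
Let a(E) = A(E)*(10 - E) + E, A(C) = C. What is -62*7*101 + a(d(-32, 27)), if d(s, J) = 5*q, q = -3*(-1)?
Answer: -43894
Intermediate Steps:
q = 3
d(s, J) = 15 (d(s, J) = 5*3 = 15)
a(E) = E + E*(10 - E) (a(E) = E*(10 - E) + E = E + E*(10 - E))
-62*7*101 + a(d(-32, 27)) = -62*7*101 + 15*(11 - 1*15) = -434*101 + 15*(11 - 15) = -43834 + 15*(-4) = -43834 - 60 = -43894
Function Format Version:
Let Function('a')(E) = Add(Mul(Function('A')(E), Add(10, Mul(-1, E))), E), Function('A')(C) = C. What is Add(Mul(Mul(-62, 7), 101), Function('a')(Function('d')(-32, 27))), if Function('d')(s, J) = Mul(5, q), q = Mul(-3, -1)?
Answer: -43894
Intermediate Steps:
q = 3
Function('d')(s, J) = 15 (Function('d')(s, J) = Mul(5, 3) = 15)
Function('a')(E) = Add(E, Mul(E, Add(10, Mul(-1, E)))) (Function('a')(E) = Add(Mul(E, Add(10, Mul(-1, E))), E) = Add(E, Mul(E, Add(10, Mul(-1, E)))))
Add(Mul(Mul(-62, 7), 101), Function('a')(Function('d')(-32, 27))) = Add(Mul(Mul(-62, 7), 101), Mul(15, Add(11, Mul(-1, 15)))) = Add(Mul(-434, 101), Mul(15, Add(11, -15))) = Add(-43834, Mul(15, -4)) = Add(-43834, -60) = -43894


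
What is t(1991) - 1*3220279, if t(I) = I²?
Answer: 743802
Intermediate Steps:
t(1991) - 1*3220279 = 1991² - 1*3220279 = 3964081 - 3220279 = 743802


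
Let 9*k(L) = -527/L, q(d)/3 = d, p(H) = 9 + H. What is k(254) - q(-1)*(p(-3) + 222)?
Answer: 1563097/2286 ≈ 683.77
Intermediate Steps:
q(d) = 3*d
k(L) = -527/(9*L) (k(L) = (-527/L)/9 = -527/(9*L))
k(254) - q(-1)*(p(-3) + 222) = -527/9/254 - 3*(-1)*((9 - 3) + 222) = -527/9*1/254 - (-3)*(6 + 222) = -527/2286 - (-3)*228 = -527/2286 - 1*(-684) = -527/2286 + 684 = 1563097/2286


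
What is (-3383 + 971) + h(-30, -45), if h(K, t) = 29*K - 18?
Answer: -3300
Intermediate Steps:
h(K, t) = -18 + 29*K
(-3383 + 971) + h(-30, -45) = (-3383 + 971) + (-18 + 29*(-30)) = -2412 + (-18 - 870) = -2412 - 888 = -3300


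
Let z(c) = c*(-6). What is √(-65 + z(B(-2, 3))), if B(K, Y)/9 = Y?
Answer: I*√227 ≈ 15.067*I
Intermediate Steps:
B(K, Y) = 9*Y
z(c) = -6*c
√(-65 + z(B(-2, 3))) = √(-65 - 54*3) = √(-65 - 6*27) = √(-65 - 162) = √(-227) = I*√227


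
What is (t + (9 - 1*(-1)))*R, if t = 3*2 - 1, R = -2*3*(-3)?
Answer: 270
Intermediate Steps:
R = 18 (R = -6*(-3) = 18)
t = 5 (t = 6 - 1 = 5)
(t + (9 - 1*(-1)))*R = (5 + (9 - 1*(-1)))*18 = (5 + (9 + 1))*18 = (5 + 10)*18 = 15*18 = 270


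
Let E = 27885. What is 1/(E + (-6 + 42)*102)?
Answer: 1/31557 ≈ 3.1689e-5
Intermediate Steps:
1/(E + (-6 + 42)*102) = 1/(27885 + (-6 + 42)*102) = 1/(27885 + 36*102) = 1/(27885 + 3672) = 1/31557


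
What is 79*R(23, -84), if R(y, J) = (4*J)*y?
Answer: -610512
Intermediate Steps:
R(y, J) = 4*J*y
79*R(23, -84) = 79*(4*(-84)*23) = 79*(-7728) = -610512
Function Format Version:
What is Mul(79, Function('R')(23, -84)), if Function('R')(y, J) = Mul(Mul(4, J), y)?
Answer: -610512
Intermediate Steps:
Function('R')(y, J) = Mul(4, J, y)
Mul(79, Function('R')(23, -84)) = Mul(79, Mul(4, -84, 23)) = Mul(79, -7728) = -610512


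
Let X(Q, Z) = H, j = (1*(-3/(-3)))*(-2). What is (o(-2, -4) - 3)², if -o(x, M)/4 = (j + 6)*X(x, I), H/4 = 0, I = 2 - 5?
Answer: 9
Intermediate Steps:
I = -3
j = -2 (j = (1*(-3*(-⅓)))*(-2) = (1*1)*(-2) = 1*(-2) = -2)
H = 0 (H = 4*0 = 0)
X(Q, Z) = 0
o(x, M) = 0 (o(x, M) = -4*(-2 + 6)*0 = -16*0 = -4*0 = 0)
(o(-2, -4) - 3)² = (0 - 3)² = (-3)² = 9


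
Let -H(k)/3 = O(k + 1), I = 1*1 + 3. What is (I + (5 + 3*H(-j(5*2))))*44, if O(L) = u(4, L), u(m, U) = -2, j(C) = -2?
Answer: 1188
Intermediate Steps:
I = 4 (I = 1 + 3 = 4)
O(L) = -2
H(k) = 6 (H(k) = -3*(-2) = 6)
(I + (5 + 3*H(-j(5*2))))*44 = (4 + (5 + 3*6))*44 = (4 + (5 + 18))*44 = (4 + 23)*44 = 27*44 = 1188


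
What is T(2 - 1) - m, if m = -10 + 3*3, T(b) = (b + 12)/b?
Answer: 14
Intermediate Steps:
T(b) = (12 + b)/b
m = -1 (m = -10 + 9 = -1)
T(2 - 1) - m = (12 + (2 - 1))/(2 - 1) - 1*(-1) = (12 + 1)/1 + 1 = 1*13 + 1 = 13 + 1 = 14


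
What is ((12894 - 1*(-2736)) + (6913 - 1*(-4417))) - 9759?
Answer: 17201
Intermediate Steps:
((12894 - 1*(-2736)) + (6913 - 1*(-4417))) - 9759 = ((12894 + 2736) + (6913 + 4417)) - 9759 = (15630 + 11330) - 9759 = 26960 - 9759 = 17201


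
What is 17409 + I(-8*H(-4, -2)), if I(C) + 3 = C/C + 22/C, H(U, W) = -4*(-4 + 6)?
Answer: 557035/32 ≈ 17407.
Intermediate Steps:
H(U, W) = -8 (H(U, W) = -4*2 = -8)
I(C) = -2 + 22/C (I(C) = -3 + (C/C + 22/C) = -3 + (1 + 22/C) = -2 + 22/C)
17409 + I(-8*H(-4, -2)) = 17409 + (-2 + 22/((-8*(-8)))) = 17409 + (-2 + 22/64) = 17409 + (-2 + 22*(1/64)) = 17409 + (-2 + 11/32) = 17409 - 53/32 = 557035/32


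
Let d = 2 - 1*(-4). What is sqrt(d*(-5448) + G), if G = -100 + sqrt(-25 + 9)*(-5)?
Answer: 2*sqrt(-8197 - 5*I) ≈ 0.055226 - 181.07*I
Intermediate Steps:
d = 6 (d = 2 + 4 = 6)
G = -100 - 20*I (G = -100 + sqrt(-16)*(-5) = -100 + (4*I)*(-5) = -100 - 20*I ≈ -100.0 - 20.0*I)
sqrt(d*(-5448) + G) = sqrt(6*(-5448) + (-100 - 20*I)) = sqrt(-32688 + (-100 - 20*I)) = sqrt(-32788 - 20*I)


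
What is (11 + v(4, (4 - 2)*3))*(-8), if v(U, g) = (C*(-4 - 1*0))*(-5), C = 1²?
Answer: -248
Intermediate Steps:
C = 1
v(U, g) = 20 (v(U, g) = (1*(-4 - 1*0))*(-5) = (1*(-4 + 0))*(-5) = (1*(-4))*(-5) = -4*(-5) = 20)
(11 + v(4, (4 - 2)*3))*(-8) = (11 + 20)*(-8) = 31*(-8) = -248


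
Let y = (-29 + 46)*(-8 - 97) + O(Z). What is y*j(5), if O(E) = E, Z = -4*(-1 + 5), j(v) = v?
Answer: -9005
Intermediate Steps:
Z = -16 (Z = -4*4 = -16)
y = -1801 (y = (-29 + 46)*(-8 - 97) - 16 = 17*(-105) - 16 = -1785 - 16 = -1801)
y*j(5) = -1801*5 = -9005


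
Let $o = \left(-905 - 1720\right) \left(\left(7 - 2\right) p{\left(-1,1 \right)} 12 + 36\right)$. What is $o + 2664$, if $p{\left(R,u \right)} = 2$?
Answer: $-406836$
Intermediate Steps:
$o = -409500$ ($o = \left(-905 - 1720\right) \left(\left(7 - 2\right) 2 \cdot 12 + 36\right) = - 2625 \left(5 \cdot 2 \cdot 12 + 36\right) = - 2625 \left(10 \cdot 12 + 36\right) = - 2625 \left(120 + 36\right) = \left(-2625\right) 156 = -409500$)
$o + 2664 = -409500 + 2664 = -406836$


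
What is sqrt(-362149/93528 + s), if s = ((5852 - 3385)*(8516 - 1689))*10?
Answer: sqrt(40924165903821858)/15588 ≈ 12978.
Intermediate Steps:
s = 168422090 (s = (2467*6827)*10 = 16842209*10 = 168422090)
sqrt(-362149/93528 + s) = sqrt(-362149/93528 + 168422090) = sqrt(15752180871371/93528) = sqrt(40924165903821858)/15588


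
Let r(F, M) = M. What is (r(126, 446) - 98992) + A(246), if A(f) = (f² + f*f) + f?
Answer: 22732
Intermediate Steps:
A(f) = f + 2*f² (A(f) = (f² + f²) + f = 2*f² + f = f + 2*f²)
(r(126, 446) - 98992) + A(246) = (446 - 98992) + 246*(1 + 2*246) = -98546 + 246*(1 + 492) = -98546 + 246*493 = -98546 + 121278 = 22732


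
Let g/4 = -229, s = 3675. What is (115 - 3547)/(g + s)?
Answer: -3432/2759 ≈ -1.2439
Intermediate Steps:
g = -916 (g = 4*(-229) = -916)
(115 - 3547)/(g + s) = (115 - 3547)/(-916 + 3675) = -3432/2759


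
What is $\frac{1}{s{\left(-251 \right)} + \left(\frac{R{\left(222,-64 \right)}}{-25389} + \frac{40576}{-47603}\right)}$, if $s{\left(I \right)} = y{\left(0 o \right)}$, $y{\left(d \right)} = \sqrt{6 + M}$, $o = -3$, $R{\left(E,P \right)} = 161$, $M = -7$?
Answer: $- \frac{25598684819161701}{51792342229367002} - \frac{29810122306278561 i}{51792342229367002} \approx -0.49426 - 0.57557 i$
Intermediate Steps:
$y{\left(d \right)} = i$ ($y{\left(d \right)} = \sqrt{6 - 7} = \sqrt{-1} = i$)
$s{\left(I \right)} = i$
$\frac{1}{s{\left(-251 \right)} + \left(\frac{R{\left(222,-64 \right)}}{-25389} + \frac{40576}{-47603}\right)} = \frac{1}{i + \left(\frac{161}{-25389} + \frac{40576}{-47603}\right)} = \frac{1}{i + \left(161 \left(- \frac{1}{25389}\right) + 40576 \left(- \frac{1}{47603}\right)\right)} = \frac{1}{i - \frac{148264021}{172656081}} = \frac{1}{- \frac{148264021}{172656081} + i} = \frac{29810122306278561 \left(- \frac{148264021}{172656081} - i\right)}{51792342229367002}$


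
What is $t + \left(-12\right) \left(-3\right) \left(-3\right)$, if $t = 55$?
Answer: $-53$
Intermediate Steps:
$t + \left(-12\right) \left(-3\right) \left(-3\right) = 55 + \left(-12\right) \left(-3\right) \left(-3\right) = 55 + 36 \left(-3\right) = 55 - 108 = -53$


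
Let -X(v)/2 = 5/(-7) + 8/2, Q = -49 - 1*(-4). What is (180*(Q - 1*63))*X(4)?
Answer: 894240/7 ≈ 1.2775e+5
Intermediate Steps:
Q = -45 (Q = -49 + 4 = -45)
X(v) = -46/7 (X(v) = -2*(5/(-7) + 8/2) = -2*(5*(-⅐) + 8*(½)) = -2*(-5/7 + 4) = -2*23/7 = -46/7)
(180*(Q - 1*63))*X(4) = (180*(-45 - 1*63))*(-46/7) = (180*(-45 - 63))*(-46/7) = (180*(-108))*(-46/7) = -19440*(-46/7) = 894240/7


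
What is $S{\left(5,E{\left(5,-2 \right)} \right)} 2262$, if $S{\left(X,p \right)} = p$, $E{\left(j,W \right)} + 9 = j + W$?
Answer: $-13572$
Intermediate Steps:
$E{\left(j,W \right)} = -9 + W + j$ ($E{\left(j,W \right)} = -9 + \left(j + W\right) = -9 + \left(W + j\right) = -9 + W + j$)
$S{\left(5,E{\left(5,-2 \right)} \right)} 2262 = \left(-9 - 2 + 5\right) 2262 = \left(-6\right) 2262 = -13572$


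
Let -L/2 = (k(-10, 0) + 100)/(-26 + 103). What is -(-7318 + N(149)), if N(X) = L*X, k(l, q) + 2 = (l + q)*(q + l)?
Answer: 56590/7 ≈ 8084.3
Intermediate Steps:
k(l, q) = -2 + (l + q)**2 (k(l, q) = -2 + (l + q)*(q + l) = -2 + (l + q)*(l + q) = -2 + (l + q)**2)
L = -36/7 (L = -2*((-2 + (-10 + 0)**2) + 100)/(-26 + 103) = -2*((-2 + (-10)**2) + 100)/77 = -2*((-2 + 100) + 100)/77 = -2*(98 + 100)/77 = -396/77 = -2*18/7 = -36/7 ≈ -5.1429)
N(X) = -36*X/7
-(-7318 + N(149)) = -(-7318 - 36/7*149) = -(-7318 - 5364/7) = -1*(-56590/7) = 56590/7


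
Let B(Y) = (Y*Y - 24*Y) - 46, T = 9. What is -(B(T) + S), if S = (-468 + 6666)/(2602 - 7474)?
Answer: 148005/812 ≈ 182.27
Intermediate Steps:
S = -1033/812 (S = 6198/(-4872) = 6198*(-1/4872) = -1033/812 ≈ -1.2722)
B(Y) = -46 + Y² - 24*Y (B(Y) = (Y² - 24*Y) - 46 = -46 + Y² - 24*Y)
-(B(T) + S) = -((-46 + 9² - 24*9) - 1033/812) = -((-46 + 81 - 216) - 1033/812) = -(-181 - 1033/812) = -1*(-148005/812) = 148005/812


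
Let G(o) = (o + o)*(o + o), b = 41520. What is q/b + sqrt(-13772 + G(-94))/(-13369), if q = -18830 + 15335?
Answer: -233/2768 - 2*sqrt(5393)/13369 ≈ -0.095163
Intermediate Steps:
G(o) = 4*o**2 (G(o) = (2*o)*(2*o) = 4*o**2)
q = -3495
q/b + sqrt(-13772 + G(-94))/(-13369) = -3495/41520 + sqrt(-13772 + 4*(-94)**2)/(-13369) = -3495*1/41520 + sqrt(-13772 + 4*8836)*(-1/13369) = -233/2768 + sqrt(-13772 + 35344)*(-1/13369) = -233/2768 + sqrt(21572)*(-1/13369) = -233/2768 + (2*sqrt(5393))*(-1/13369) = -233/2768 - 2*sqrt(5393)/13369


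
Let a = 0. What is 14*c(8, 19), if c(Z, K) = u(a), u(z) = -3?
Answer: -42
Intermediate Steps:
c(Z, K) = -3
14*c(8, 19) = 14*(-3) = -42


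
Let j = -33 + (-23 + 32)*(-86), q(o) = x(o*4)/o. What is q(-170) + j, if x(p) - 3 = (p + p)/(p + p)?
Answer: -68597/85 ≈ -807.02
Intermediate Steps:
x(p) = 4 (x(p) = 3 + (p + p)/(p + p) = 3 + (2*p)/((2*p)) = 3 + (2*p)*(1/(2*p)) = 3 + 1 = 4)
q(o) = 4/o
j = -807 (j = -33 + 9*(-86) = -33 - 774 = -807)
q(-170) + j = 4/(-170) - 807 = 4*(-1/170) - 807 = -2/85 - 807 = -68597/85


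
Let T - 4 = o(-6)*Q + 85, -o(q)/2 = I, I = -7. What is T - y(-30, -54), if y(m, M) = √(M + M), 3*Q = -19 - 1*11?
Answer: -51 - 6*I*√3 ≈ -51.0 - 10.392*I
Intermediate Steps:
o(q) = 14 (o(q) = -2*(-7) = 14)
Q = -10 (Q = (-19 - 1*11)/3 = (-19 - 11)/3 = (⅓)*(-30) = -10)
y(m, M) = √2*√M (y(m, M) = √(2*M) = √2*√M)
T = -51 (T = 4 + (14*(-10) + 85) = 4 + (-140 + 85) = 4 - 55 = -51)
T - y(-30, -54) = -51 - √2*√(-54) = -51 - √2*3*I*√6 = -51 - 6*I*√3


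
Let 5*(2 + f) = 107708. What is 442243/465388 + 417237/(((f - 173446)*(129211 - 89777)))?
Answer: 3311204855389751/3484753777564136 ≈ 0.95020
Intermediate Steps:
f = 107698/5 (f = -2 + (⅕)*107708 = -2 + 107708/5 = 107698/5 ≈ 21540.)
442243/465388 + 417237/(((f - 173446)*(129211 - 89777))) = 442243/465388 + 417237/(((107698/5 - 173446)*(129211 - 89777))) = 442243*(1/465388) + 417237/((-759532/5*39434)) = 442243/465388 + 417237/(-29951384888/5) = 442243/465388 + 417237*(-5/29951384888) = 442243/465388 - 2086185/29951384888 = 3311204855389751/3484753777564136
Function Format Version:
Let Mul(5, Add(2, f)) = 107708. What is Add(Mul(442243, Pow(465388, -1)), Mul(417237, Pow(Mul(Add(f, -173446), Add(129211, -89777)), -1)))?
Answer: Rational(3311204855389751, 3484753777564136) ≈ 0.95020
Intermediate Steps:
f = Rational(107698, 5) (f = Add(-2, Mul(Rational(1, 5), 107708)) = Add(-2, Rational(107708, 5)) = Rational(107698, 5) ≈ 21540.)
Add(Mul(442243, Pow(465388, -1)), Mul(417237, Pow(Mul(Add(f, -173446), Add(129211, -89777)), -1))) = Add(Mul(442243, Pow(465388, -1)), Mul(417237, Pow(Mul(Add(Rational(107698, 5), -173446), Add(129211, -89777)), -1))) = Add(Mul(442243, Rational(1, 465388)), Mul(417237, Pow(Mul(Rational(-759532, 5), 39434), -1))) = Add(Rational(442243, 465388), Mul(417237, Pow(Rational(-29951384888, 5), -1))) = Add(Rational(442243, 465388), Mul(417237, Rational(-5, 29951384888))) = Add(Rational(442243, 465388), Rational(-2086185, 29951384888)) = Rational(3311204855389751, 3484753777564136)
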